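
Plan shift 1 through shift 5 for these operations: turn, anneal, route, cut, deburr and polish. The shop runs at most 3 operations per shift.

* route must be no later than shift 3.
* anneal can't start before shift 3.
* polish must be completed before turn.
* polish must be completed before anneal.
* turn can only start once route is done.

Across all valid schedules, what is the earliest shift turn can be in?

shift 2

Precedence pushes turn to at least shift 2.
turn at shift 2 is achievable: turn -> shift 2, cut -> shift 1, anneal -> shift 3, polish -> shift 1, route -> shift 1, deburr -> shift 2.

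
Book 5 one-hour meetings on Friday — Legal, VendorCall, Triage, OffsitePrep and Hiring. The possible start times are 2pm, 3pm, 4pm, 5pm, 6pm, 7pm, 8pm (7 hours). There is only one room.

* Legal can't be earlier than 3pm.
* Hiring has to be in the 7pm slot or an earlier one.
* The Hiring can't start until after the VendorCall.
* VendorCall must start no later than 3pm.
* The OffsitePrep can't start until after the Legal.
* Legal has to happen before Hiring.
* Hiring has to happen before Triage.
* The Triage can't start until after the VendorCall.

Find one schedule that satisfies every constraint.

VendorCall -> 2pm, OffsitePrep -> 6pm, Triage -> 5pm, Hiring -> 4pm, Legal -> 3pm

Checking: Legal(3pm) before Hiring(4pm); Hiring(4pm) before Triage(5pm); Legal(3pm) before OffsitePrep(6pm); VendorCall(2pm) before Hiring(4pm); VendorCall(2pm) before Triage(5pm); Legal=3pm in [3pm,8pm]; VendorCall=2pm in [2pm,3pm]; Hiring=4pm in [2pm,7pm]; max 1 per hour (cap 1).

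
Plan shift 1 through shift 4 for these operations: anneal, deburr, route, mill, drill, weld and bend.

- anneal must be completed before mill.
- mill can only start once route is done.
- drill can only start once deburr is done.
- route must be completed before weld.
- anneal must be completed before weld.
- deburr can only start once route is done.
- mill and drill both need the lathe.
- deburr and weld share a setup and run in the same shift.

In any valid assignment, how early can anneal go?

shift 1

Downstream work caps anneal at shift 2.
anneal at shift 1 is achievable: anneal -> shift 1, route -> shift 1, weld -> shift 2, bend -> shift 1, deburr -> shift 2, drill -> shift 3, mill -> shift 2.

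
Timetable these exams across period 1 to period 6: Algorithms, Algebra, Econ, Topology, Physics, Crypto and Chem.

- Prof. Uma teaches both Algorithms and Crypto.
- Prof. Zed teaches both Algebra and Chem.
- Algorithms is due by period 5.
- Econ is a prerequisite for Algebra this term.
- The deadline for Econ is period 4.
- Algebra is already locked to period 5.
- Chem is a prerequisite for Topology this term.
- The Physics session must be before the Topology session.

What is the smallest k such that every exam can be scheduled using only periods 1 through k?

5 periods

The precedence chain requires at least 2 distinct periods.
Algebra can't be placed before period 5, so the schedule must run through at least period 5.
5 works (last occupied period: period 5): for example Crypto in period 2; Econ in period 1; Algorithms in period 1; Physics in period 1; Algebra in period 5; Chem in period 1; Topology in period 2.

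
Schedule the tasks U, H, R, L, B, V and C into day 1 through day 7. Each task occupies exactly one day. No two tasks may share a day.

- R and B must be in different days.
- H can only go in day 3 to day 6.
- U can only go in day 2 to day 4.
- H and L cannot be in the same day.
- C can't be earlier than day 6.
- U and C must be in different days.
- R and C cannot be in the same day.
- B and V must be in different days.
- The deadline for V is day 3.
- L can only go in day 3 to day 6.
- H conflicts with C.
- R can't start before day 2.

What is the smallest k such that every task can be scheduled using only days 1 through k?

With at most 1 per day and 7 tasks, at least 7 days are needed.
C can't be placed before day 6, so the schedule must run through at least day 6.
7 works (last occupied day: day 7): for example U -> day 2; R -> day 5; V -> day 1; H -> day 3; L -> day 4; C -> day 6; B -> day 7.

7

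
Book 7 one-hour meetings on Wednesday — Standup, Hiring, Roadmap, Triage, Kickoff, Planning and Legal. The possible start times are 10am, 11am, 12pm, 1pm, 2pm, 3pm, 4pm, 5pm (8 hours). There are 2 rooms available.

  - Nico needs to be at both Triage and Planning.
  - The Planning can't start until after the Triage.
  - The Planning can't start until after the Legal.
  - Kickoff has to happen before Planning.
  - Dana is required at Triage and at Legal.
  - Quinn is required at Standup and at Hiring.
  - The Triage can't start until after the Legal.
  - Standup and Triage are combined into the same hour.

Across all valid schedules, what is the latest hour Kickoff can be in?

4pm

Downstream work caps Kickoff at 4pm.
Kickoff at 4pm is achievable: Legal=10am; Planning=5pm; Triage=11am; Hiring=10am; Kickoff=4pm; Standup=11am; Roadmap=12pm.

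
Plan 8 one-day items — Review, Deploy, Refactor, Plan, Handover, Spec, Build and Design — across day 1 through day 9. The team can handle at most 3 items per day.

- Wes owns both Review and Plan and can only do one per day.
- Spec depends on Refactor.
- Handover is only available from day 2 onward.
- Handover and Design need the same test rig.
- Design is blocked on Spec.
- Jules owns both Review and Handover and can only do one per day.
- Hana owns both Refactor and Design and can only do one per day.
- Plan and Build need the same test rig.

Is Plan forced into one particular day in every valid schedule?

Plan can be day 1 (e.g. Handover in day 2; Review in day 3; Spec in day 2; Build in day 2; Design in day 3; Deploy in day 1; Plan in day 1; Refactor in day 1) or day 2 (e.g. Design -> day 3; Refactor -> day 1; Spec -> day 2; Plan -> day 2; Handover -> day 2; Build -> day 3; Deploy -> day 1; Review -> day 1).

No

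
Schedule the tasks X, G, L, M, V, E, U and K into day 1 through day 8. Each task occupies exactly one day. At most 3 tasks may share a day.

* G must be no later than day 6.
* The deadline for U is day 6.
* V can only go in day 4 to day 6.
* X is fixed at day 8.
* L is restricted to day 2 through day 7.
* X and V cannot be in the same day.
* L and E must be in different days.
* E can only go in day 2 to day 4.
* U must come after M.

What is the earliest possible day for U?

Precedence pushes U to at least day 2; U's own window allows nothing later than day 6.
U at day 2 is achievable: K in day 1, G in day 1, U in day 2, X in day 8, L in day 3, V in day 4, E in day 2, M in day 1.

day 2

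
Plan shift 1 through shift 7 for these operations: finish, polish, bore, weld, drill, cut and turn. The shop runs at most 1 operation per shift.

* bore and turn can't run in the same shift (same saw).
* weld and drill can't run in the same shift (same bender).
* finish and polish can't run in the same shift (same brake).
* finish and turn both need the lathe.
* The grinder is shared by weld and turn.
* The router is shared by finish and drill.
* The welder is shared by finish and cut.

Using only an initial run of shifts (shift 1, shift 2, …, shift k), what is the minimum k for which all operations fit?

7 shifts

With at most 1 per shift and 7 operations, at least 7 shifts are needed.
7 works (last occupied shift: shift 7): for example polish=shift 2; drill=shift 5; cut=shift 6; weld=shift 4; finish=shift 1; bore=shift 3; turn=shift 7.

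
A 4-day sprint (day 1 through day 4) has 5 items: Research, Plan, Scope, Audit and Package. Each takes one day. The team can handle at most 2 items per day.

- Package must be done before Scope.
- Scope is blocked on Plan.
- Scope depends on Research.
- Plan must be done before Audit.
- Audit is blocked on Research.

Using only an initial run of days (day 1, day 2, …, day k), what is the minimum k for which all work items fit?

The precedence chain requires at least 2 distinct days.
With at most 2 per day and 5 work items, at least 3 days are needed.
3 works (last occupied day: day 3): for example Plan in day 1, Audit in day 2, Package in day 2, Research in day 1, Scope in day 3.

3 days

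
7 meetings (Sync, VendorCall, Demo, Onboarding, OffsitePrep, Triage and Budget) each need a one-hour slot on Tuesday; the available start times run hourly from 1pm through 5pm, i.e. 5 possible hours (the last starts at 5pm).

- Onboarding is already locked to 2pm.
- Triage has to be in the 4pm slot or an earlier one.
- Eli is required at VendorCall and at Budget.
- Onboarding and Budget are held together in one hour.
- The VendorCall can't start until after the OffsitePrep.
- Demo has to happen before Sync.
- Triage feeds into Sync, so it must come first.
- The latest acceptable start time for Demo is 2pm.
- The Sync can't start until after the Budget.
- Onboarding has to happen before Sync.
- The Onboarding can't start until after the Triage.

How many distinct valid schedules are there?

54

Splitting on Sync: it can be 3pm (18), 4pm (18), 5pm (18). Listing each branch's schedules as (VendorCall, Demo, Onboarding, OffsitePrep, Triage, Budget):
Sync=3pm: (3pm,1pm,2pm,1pm,1pm,2pm) (3pm,1pm,2pm,2pm,1pm,2pm) (3pm,2pm,2pm,1pm,1pm,2pm) (3pm,2pm,2pm,2pm,1pm,2pm) (4pm,1pm,2pm,1pm,1pm,2pm) (4pm,1pm,2pm,2pm,1pm,2pm) (4pm,1pm,2pm,3pm,1pm,2pm) (4pm,2pm,2pm,1pm,1pm,2pm) (4pm,2pm,2pm,2pm,1pm,2pm) (4pm,2pm,2pm,3pm,1pm,2pm) (5pm,1pm,2pm,1pm,1pm,2pm) (5pm,1pm,2pm,2pm,1pm,2pm) (5pm,1pm,2pm,3pm,1pm,2pm) (5pm,1pm,2pm,4pm,1pm,2pm) (5pm,2pm,2pm,1pm,1pm,2pm) (5pm,2pm,2pm,2pm,1pm,2pm) (5pm,2pm,2pm,3pm,1pm,2pm) (5pm,2pm,2pm,4pm,1pm,2pm) — 18.
Sync=4pm: (3pm,1pm,2pm,1pm,1pm,2pm) (3pm,1pm,2pm,2pm,1pm,2pm) (3pm,2pm,2pm,1pm,1pm,2pm) (3pm,2pm,2pm,2pm,1pm,2pm) (4pm,1pm,2pm,1pm,1pm,2pm) (4pm,1pm,2pm,2pm,1pm,2pm) (4pm,1pm,2pm,3pm,1pm,2pm) (4pm,2pm,2pm,1pm,1pm,2pm) (4pm,2pm,2pm,2pm,1pm,2pm) (4pm,2pm,2pm,3pm,1pm,2pm) (5pm,1pm,2pm,1pm,1pm,2pm) (5pm,1pm,2pm,2pm,1pm,2pm) (5pm,1pm,2pm,3pm,1pm,2pm) (5pm,1pm,2pm,4pm,1pm,2pm) (5pm,2pm,2pm,1pm,1pm,2pm) (5pm,2pm,2pm,2pm,1pm,2pm) (5pm,2pm,2pm,3pm,1pm,2pm) (5pm,2pm,2pm,4pm,1pm,2pm) — 18.
Sync=5pm: (3pm,1pm,2pm,1pm,1pm,2pm) (3pm,1pm,2pm,2pm,1pm,2pm) (3pm,2pm,2pm,1pm,1pm,2pm) (3pm,2pm,2pm,2pm,1pm,2pm) (4pm,1pm,2pm,1pm,1pm,2pm) (4pm,1pm,2pm,2pm,1pm,2pm) (4pm,1pm,2pm,3pm,1pm,2pm) (4pm,2pm,2pm,1pm,1pm,2pm) (4pm,2pm,2pm,2pm,1pm,2pm) (4pm,2pm,2pm,3pm,1pm,2pm) (5pm,1pm,2pm,1pm,1pm,2pm) (5pm,1pm,2pm,2pm,1pm,2pm) (5pm,1pm,2pm,3pm,1pm,2pm) (5pm,1pm,2pm,4pm,1pm,2pm) (5pm,2pm,2pm,1pm,1pm,2pm) (5pm,2pm,2pm,2pm,1pm,2pm) (5pm,2pm,2pm,3pm,1pm,2pm) (5pm,2pm,2pm,4pm,1pm,2pm) — 18.
Summing: 18 + 18 + 18 = 54.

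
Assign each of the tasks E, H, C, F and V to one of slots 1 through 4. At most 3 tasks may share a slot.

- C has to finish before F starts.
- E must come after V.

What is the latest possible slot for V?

Downstream work caps V at 3.
V at 3 is achievable: F=2; V=3; H=1; E=4; C=1.

3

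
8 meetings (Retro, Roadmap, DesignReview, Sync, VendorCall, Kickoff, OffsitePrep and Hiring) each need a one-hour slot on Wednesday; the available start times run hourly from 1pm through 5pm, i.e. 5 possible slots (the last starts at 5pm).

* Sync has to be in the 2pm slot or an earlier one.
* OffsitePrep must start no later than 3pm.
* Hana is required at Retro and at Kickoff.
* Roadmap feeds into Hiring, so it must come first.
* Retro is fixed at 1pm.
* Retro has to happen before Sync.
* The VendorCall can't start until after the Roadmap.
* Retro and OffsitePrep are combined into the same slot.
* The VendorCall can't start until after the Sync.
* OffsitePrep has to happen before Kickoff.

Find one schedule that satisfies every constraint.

Retro in 1pm; Hiring in 2pm; VendorCall in 3pm; Kickoff in 2pm; DesignReview in 1pm; Sync in 2pm; Roadmap in 1pm; OffsitePrep in 1pm

Checking: Retro(1pm) before Sync(2pm); Sync(2pm) before VendorCall(3pm); OffsitePrep(1pm) before Kickoff(2pm); Roadmap(1pm) before Hiring(2pm); Roadmap(1pm) before VendorCall(3pm); Retro(1pm) != Kickoff(2pm); Retro = OffsitePrep = 1pm; Sync=2pm in [1pm,2pm]; Retro=1pm in [1pm,1pm]; OffsitePrep=1pm in [1pm,3pm].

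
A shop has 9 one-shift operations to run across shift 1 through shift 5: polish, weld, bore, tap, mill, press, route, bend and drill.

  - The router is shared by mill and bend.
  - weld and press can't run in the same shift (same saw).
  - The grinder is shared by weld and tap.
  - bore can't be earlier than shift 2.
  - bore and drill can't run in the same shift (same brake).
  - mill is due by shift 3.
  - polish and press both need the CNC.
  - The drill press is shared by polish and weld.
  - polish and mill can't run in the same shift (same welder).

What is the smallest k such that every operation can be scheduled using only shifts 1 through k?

bore can't be placed before shift 2, so the schedule must run through at least shift 2.
Could 2 shifts be enough, i.e. nothing placed later than shift 2? No: polish, weld and press must all be in different shifts (polish/weld can't share; polish/press can't share; weld/press can't share), but only 2 shifts are available: 3 operations can't fit in 2 distinct shifts.
So 2 shifts is not enough.
3 works (last occupied shift: shift 3): for example bore=shift 2; mill=shift 2; bend=shift 1; route=shift 1; weld=shift 2; tap=shift 1; drill=shift 1; polish=shift 1; press=shift 3.

3 shifts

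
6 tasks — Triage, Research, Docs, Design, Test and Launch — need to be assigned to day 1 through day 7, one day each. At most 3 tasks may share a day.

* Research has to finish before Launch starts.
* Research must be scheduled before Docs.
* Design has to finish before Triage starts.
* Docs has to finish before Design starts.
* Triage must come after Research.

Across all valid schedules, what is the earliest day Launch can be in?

day 2

Precedence pushes Launch to at least day 2.
Launch at day 2 is achievable: Docs -> day 2, Design -> day 3, Test -> day 1, Research -> day 1, Triage -> day 4, Launch -> day 2.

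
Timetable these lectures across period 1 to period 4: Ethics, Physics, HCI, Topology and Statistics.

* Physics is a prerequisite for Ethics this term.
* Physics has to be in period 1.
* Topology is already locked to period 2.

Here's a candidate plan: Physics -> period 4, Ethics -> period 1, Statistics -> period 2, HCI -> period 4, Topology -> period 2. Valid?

Physics is a prerequisite for Ethics this term — violated.
Physics has to be in period 1 — violated.
Topology is already locked to period 2 — holds.

No — it violates: Physics is a prerequisite for Ethics this term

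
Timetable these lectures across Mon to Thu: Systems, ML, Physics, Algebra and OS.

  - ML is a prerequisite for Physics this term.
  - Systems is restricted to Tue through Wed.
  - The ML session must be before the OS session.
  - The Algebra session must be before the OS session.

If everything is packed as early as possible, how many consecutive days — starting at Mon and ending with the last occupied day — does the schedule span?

2 days

The precedence chain requires at least 2 distinct days.
2 works (last occupied day: Tue): for example Algebra -> Mon, Systems -> Tue, ML -> Mon, Physics -> Tue, OS -> Tue.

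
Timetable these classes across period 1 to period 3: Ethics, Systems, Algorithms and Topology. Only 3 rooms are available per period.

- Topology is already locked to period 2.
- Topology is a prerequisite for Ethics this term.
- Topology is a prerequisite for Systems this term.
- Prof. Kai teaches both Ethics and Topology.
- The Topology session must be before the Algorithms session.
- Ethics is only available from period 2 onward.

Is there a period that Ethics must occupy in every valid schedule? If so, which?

Ethics's window is period 2–period 3.
Topology is fixed at period 2, and Ethics can't share a period with Topology.
So Ethics must be period 3.

period 3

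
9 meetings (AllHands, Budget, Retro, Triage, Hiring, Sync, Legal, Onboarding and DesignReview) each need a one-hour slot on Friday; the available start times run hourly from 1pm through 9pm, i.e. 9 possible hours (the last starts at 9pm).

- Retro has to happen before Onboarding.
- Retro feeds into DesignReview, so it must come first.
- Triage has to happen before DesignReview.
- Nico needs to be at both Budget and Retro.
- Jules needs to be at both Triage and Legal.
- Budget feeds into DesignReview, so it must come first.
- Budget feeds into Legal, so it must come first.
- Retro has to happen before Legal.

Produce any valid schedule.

Hiring=1pm, Sync=1pm, Retro=1pm, Onboarding=2pm, Legal=3pm, AllHands=1pm, Budget=2pm, Triage=1pm, DesignReview=3pm

Checking: Retro(1pm) before Onboarding(2pm); Retro(1pm) before Legal(3pm); Budget(2pm) before DesignReview(3pm); Retro(1pm) before DesignReview(3pm); Triage(1pm) before DesignReview(3pm); Budget(2pm) before Legal(3pm); Budget(2pm) != Retro(1pm); Triage(1pm) != Legal(3pm).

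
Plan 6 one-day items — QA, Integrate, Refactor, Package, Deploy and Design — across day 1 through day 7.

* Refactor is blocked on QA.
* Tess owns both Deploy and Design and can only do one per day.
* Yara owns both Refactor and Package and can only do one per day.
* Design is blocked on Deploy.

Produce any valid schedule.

Integrate in day 1, Refactor in day 2, Design in day 2, QA in day 1, Deploy in day 1, Package in day 1

Checking: QA(day 1) before Refactor(day 2); Deploy(day 1) before Design(day 2); Deploy(day 1) != Design(day 2); Refactor(day 2) != Package(day 1).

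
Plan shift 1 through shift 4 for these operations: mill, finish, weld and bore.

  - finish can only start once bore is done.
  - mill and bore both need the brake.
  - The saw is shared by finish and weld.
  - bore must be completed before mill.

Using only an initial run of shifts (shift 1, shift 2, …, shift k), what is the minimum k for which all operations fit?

The precedence chain requires at least 2 distinct shifts.
2 works (last occupied shift: shift 2): for example finish -> shift 2; weld -> shift 1; bore -> shift 1; mill -> shift 2.

2 shifts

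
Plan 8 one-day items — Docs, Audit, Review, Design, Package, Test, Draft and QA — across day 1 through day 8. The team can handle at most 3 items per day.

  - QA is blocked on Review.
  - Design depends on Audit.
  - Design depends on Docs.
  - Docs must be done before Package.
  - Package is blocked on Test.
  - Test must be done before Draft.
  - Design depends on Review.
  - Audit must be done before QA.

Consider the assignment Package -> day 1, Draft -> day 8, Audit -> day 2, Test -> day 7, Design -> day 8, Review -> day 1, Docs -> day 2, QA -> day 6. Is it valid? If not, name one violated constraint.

The team can handle at most 3 items per day — holds.
Test must be done before Draft — holds.
QA is blocked on Review — holds.
Docs must be done before Package — violated.
Package is blocked on Test — violated.
Audit must be done before QA — holds.
Design depends on Review — holds.
Design depends on Docs — holds.
Design depends on Audit — holds.

Invalid. Package is blocked on Test.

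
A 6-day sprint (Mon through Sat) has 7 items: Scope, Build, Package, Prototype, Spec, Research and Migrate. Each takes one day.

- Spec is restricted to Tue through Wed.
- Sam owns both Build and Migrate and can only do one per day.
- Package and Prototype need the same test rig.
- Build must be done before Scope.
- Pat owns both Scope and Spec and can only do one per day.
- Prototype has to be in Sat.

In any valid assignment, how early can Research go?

Mon

Research at Mon is achievable: Migrate -> Tue, Prototype -> Sat, Research -> Mon, Scope -> Wed, Package -> Mon, Build -> Mon, Spec -> Tue.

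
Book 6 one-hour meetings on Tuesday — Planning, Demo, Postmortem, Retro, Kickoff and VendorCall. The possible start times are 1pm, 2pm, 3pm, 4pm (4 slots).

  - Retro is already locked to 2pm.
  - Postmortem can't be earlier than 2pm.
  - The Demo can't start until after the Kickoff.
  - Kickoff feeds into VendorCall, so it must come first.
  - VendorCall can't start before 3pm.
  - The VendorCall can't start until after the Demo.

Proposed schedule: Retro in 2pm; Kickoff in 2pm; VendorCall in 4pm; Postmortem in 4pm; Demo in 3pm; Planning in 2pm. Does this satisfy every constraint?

The Demo can't start until after the Kickoff — holds.
VendorCall can't start before 3pm — holds.
Postmortem can't be earlier than 2pm — holds.
Retro is already locked to 2pm — holds.
The VendorCall can't start until after the Demo — holds.
Kickoff feeds into VendorCall, so it must come first — holds.

Yes, all constraints hold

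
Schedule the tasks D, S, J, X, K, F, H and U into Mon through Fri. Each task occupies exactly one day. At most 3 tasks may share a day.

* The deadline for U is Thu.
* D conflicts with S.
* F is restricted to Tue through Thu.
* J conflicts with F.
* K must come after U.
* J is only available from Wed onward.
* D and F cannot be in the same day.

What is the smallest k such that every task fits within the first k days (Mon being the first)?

The precedence chain requires at least 2 distinct days.
With at most 3 per day and 8 tasks, at least 3 days are needed.
J can't be placed before Wed — that is day 3 counting from Mon — so the schedule must run through at least 3 days.
3 works (last occupied day: Wed): for example D=Mon, X=Mon, U=Mon, S=Tue, J=Wed, F=Tue, H=Wed, K=Tue.

3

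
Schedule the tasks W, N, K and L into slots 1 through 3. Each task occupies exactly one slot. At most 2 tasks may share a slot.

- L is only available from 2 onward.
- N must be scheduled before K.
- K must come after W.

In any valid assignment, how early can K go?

2

Precedence pushes K to at least 2.
K at 2 is achievable: L in 2; W in 1; N in 1; K in 2.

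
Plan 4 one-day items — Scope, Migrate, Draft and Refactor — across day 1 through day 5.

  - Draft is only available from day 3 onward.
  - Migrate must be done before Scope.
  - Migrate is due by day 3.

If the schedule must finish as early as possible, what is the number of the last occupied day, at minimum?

day 3

The precedence chain requires at least 2 distinct days.
Draft can't be placed before day 3, so the schedule must run through at least day 3.
3 works (last occupied day: day 3): for example Draft -> day 3, Refactor -> day 1, Migrate -> day 1, Scope -> day 2.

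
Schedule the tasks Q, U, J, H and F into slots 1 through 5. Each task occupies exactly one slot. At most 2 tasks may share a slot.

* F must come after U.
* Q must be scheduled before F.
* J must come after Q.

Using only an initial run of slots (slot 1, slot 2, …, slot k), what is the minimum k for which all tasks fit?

The precedence chain requires at least 2 distinct slots.
With at most 2 per slot and 5 tasks, at least 3 slots are needed.
3 works (last occupied slot: 3): for example F in 2; J in 2; Q in 1; U in 1; H in 3.

3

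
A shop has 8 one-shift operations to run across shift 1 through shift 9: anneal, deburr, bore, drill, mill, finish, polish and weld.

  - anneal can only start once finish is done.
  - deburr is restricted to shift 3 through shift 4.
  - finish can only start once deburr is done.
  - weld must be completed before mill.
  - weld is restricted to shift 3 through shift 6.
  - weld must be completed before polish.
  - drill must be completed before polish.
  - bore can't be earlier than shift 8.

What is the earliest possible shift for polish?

Precedence pushes polish to at least shift 4.
polish at shift 4 is achievable: polish=shift 4, bore=shift 8, drill=shift 1, finish=shift 4, anneal=shift 5, mill=shift 4, weld=shift 3, deburr=shift 3.

shift 4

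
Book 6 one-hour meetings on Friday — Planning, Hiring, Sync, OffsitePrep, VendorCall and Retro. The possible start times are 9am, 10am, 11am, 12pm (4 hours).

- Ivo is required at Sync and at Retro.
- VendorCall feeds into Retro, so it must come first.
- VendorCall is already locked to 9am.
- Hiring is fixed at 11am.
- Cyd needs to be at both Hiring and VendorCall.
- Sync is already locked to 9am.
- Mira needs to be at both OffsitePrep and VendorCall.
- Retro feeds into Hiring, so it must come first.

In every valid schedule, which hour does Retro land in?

10am

VendorCall is fixed at 9am and must come before Retro, so Retro is at least 10am.
Hiring is fixed at 11am and must come after Retro, so Retro is at most 10am.
So Retro must be 10am.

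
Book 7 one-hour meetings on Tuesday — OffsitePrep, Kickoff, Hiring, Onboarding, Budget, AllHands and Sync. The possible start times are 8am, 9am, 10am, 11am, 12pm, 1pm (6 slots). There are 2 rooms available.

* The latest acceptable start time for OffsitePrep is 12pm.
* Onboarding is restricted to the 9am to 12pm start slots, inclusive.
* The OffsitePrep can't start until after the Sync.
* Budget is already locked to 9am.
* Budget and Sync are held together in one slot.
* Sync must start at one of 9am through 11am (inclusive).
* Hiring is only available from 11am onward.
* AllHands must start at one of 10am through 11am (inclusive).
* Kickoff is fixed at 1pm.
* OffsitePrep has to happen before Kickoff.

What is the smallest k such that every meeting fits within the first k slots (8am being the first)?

6

The precedence chain requires at least 3 distinct slots.
With at most 2 per slot and 7 meetings, at least 4 slots are needed.
Kickoff can't be placed before 1pm — that is slot 6 counting from 8am — so the schedule must run through at least 6 slots.
6 works (last occupied slot: 1pm): for example OffsitePrep=11am; Kickoff=1pm; AllHands=10am; Budget=9am; Sync=9am; Hiring=11am; Onboarding=10am.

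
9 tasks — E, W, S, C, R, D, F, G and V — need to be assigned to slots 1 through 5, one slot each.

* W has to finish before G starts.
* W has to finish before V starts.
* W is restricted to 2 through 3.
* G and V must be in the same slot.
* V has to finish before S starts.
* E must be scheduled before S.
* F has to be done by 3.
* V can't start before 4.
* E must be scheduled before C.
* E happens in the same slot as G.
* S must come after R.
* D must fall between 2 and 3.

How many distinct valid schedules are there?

48

Splitting on W: it can be 2 (24), 3 (24). Listing each branch's schedules as (E, S, C, R, D, F, G, V):
W=2: (4,5,5,1,2,1,4,4) (4,5,5,1,2,2,4,4) (4,5,5,1,2,3,4,4) (4,5,5,1,3,1,4,4) (4,5,5,1,3,2,4,4) (4,5,5,1,3,3,4,4) (4,5,5,2,2,1,4,4) (4,5,5,2,2,2,4,4) (4,5,5,2,2,3,4,4) (4,5,5,2,3,1,4,4) (4,5,5,2,3,2,4,4) (4,5,5,2,3,3,4,4) (4,5,5,3,2,1,4,4) (4,5,5,3,2,2,4,4) (4,5,5,3,2,3,4,4) (4,5,5,3,3,1,4,4) (4,5,5,3,3,2,4,4) (4,5,5,3,3,3,4,4) (4,5,5,4,2,1,4,4) (4,5,5,4,2,2,4,4) (4,5,5,4,2,3,4,4) (4,5,5,4,3,1,4,4) (4,5,5,4,3,2,4,4) (4,5,5,4,3,3,4,4) — 24.
W=3: (4,5,5,1,2,1,4,4) (4,5,5,1,2,2,4,4) (4,5,5,1,2,3,4,4) (4,5,5,1,3,1,4,4) (4,5,5,1,3,2,4,4) (4,5,5,1,3,3,4,4) (4,5,5,2,2,1,4,4) (4,5,5,2,2,2,4,4) (4,5,5,2,2,3,4,4) (4,5,5,2,3,1,4,4) (4,5,5,2,3,2,4,4) (4,5,5,2,3,3,4,4) (4,5,5,3,2,1,4,4) (4,5,5,3,2,2,4,4) (4,5,5,3,2,3,4,4) (4,5,5,3,3,1,4,4) (4,5,5,3,3,2,4,4) (4,5,5,3,3,3,4,4) (4,5,5,4,2,1,4,4) (4,5,5,4,2,2,4,4) (4,5,5,4,2,3,4,4) (4,5,5,4,3,1,4,4) (4,5,5,4,3,2,4,4) (4,5,5,4,3,3,4,4) — 24.
Summing: 24 + 24 = 48.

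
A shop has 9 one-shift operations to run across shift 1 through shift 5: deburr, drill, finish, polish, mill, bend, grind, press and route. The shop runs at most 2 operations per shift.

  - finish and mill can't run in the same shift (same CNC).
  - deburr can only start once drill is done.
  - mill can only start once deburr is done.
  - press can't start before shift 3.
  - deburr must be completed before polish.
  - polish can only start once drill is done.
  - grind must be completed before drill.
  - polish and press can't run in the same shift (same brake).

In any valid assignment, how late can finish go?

finish at shift 5 is achievable: polish=shift 4; grind=shift 1; press=shift 3; route=shift 2; deburr=shift 3; bend=shift 1; finish=shift 5; drill=shift 2; mill=shift 4.

shift 5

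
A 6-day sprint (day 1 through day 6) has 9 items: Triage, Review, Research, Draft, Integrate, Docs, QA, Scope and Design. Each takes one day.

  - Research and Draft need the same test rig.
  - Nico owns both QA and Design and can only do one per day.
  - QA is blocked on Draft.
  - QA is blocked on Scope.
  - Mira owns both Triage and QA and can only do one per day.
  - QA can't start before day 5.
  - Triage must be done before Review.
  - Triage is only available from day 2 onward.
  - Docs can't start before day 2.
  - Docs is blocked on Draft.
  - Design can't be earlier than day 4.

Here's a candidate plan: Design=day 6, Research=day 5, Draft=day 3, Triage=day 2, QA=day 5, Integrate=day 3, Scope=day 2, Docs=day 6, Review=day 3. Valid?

Yes, all constraints hold

Triage must be done before Review — holds.
Triage is only available from day 2 onward — holds.
QA is blocked on Scope — holds.
Design can't be earlier than day 4 — holds.
Nico owns both QA and Design and can only do one per day — holds.
Docs is blocked on Draft — holds.
Research and Draft need the same test rig — holds.
Docs can't start before day 2 — holds.
Mira owns both Triage and QA and can only do one per day — holds.
QA is blocked on Draft — holds.
QA can't start before day 5 — holds.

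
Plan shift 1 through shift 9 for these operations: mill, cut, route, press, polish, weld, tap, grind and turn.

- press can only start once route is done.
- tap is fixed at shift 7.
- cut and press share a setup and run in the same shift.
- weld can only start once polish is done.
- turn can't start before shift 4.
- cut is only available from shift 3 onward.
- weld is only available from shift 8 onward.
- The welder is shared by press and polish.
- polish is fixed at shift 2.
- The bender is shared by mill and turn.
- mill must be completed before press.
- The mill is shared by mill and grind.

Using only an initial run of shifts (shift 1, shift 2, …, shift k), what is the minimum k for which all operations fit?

8

The precedence chain requires at least 2 distinct shifts.
weld can't be placed before shift 8, so the schedule must run through at least shift 8.
8 works (last occupied shift: shift 8): for example tap in shift 7; route in shift 1; weld in shift 8; cut in shift 3; mill in shift 1; press in shift 3; polish in shift 2; grind in shift 2; turn in shift 4.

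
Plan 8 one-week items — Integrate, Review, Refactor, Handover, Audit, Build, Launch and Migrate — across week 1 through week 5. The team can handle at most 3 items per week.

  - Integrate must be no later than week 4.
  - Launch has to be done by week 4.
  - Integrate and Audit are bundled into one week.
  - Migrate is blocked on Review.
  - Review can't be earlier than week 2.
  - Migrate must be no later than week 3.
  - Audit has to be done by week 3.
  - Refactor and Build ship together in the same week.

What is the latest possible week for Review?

Review is available from week 2; downstream work caps Review at week 2.
Review at week 2 is achievable: Build in week 2, Review in week 2, Refactor in week 2, Launch in week 1, Migrate in week 3, Audit in week 1, Handover in week 3, Integrate in week 1.

week 2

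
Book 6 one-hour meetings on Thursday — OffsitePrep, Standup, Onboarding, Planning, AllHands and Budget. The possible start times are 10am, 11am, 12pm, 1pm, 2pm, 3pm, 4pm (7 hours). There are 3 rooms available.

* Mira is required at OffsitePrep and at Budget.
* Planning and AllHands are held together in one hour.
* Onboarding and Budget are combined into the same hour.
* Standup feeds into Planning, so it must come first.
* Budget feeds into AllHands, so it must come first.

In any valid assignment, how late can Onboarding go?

Onboarding must be in the same hour as Budget, which can't be after 3pm, so Onboarding is at most 3pm.
Onboarding at 3pm is achievable: Standup -> 10am, AllHands -> 4pm, Onboarding -> 3pm, Planning -> 4pm, Budget -> 3pm, OffsitePrep -> 10am.

3pm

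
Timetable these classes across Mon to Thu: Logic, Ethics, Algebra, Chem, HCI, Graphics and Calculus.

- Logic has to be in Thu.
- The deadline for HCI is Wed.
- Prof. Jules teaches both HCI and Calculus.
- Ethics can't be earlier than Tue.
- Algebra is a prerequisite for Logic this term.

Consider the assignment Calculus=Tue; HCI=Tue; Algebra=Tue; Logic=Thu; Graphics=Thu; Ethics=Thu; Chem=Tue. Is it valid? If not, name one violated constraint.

Prof. Jules teaches both HCI and Calculus — violated.
Algebra is a prerequisite for Logic this term — holds.
Logic has to be in Thu — holds.
Ethics can't be earlier than Tue — holds.
The deadline for HCI is Wed — holds.

Invalid. Prof. Jules teaches both HCI and Calculus.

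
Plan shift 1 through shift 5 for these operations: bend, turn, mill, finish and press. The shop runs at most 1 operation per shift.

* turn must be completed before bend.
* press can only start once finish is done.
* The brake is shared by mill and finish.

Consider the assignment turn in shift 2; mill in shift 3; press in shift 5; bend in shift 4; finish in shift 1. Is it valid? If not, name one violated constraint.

Yes, all constraints hold

The shop runs at most 1 operation per shift — holds.
The brake is shared by mill and finish — holds.
press can only start once finish is done — holds.
turn must be completed before bend — holds.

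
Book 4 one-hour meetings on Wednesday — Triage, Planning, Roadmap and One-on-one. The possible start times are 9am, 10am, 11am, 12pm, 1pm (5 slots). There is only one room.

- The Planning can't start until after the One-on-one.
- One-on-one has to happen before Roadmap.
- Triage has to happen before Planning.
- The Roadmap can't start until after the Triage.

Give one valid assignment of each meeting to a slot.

Roadmap=12pm, Triage=9am, Planning=11am, One-on-one=10am

Checking: One-on-one(10am) before Roadmap(12pm); Triage(9am) before Roadmap(12pm); Triage(9am) before Planning(11am); One-on-one(10am) before Planning(11am); max 1 per slot (cap 1).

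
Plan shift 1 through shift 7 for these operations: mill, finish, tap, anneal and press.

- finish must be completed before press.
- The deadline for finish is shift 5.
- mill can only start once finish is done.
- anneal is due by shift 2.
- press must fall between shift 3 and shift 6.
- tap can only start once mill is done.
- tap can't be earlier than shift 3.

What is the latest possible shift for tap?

Tap is available from shift 3.
tap at shift 7 is achievable: finish -> shift 1; mill -> shift 2; press -> shift 3; tap -> shift 7; anneal -> shift 1.

shift 7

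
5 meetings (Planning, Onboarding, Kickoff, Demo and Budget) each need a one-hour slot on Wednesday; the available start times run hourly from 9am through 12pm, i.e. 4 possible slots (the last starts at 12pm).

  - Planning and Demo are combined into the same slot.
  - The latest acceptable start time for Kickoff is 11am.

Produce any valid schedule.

Budget -> 9am; Planning -> 9am; Demo -> 9am; Onboarding -> 9am; Kickoff -> 9am

Checking: Planning = Demo = 9am; Kickoff=9am in [9am,11am].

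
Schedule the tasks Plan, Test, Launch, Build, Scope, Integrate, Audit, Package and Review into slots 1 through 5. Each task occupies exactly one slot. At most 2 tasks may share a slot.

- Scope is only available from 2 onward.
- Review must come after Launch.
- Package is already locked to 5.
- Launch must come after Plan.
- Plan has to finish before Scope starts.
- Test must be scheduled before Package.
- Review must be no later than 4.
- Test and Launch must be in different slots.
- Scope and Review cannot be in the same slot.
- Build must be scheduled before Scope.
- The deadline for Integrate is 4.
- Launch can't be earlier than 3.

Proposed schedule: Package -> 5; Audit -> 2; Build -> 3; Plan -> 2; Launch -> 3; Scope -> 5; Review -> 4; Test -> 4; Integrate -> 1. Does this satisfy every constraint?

Scope and Review cannot be in the same slot — holds.
Test must be scheduled before Package — holds.
Review must come after Launch — holds.
Review must be no later than 4 — holds.
The deadline for Integrate is 4 — holds.
Plan has to finish before Scope starts — holds.
Launch must come after Plan — holds.
Launch can't be earlier than 3 — holds.
Package is already locked to 5 — holds.
At most 2 tasks may share a slot — holds.
Build must be scheduled before Scope — holds.
Test and Launch must be in different slots — holds.
Scope is only available from 2 onward — holds.

Yes, all constraints hold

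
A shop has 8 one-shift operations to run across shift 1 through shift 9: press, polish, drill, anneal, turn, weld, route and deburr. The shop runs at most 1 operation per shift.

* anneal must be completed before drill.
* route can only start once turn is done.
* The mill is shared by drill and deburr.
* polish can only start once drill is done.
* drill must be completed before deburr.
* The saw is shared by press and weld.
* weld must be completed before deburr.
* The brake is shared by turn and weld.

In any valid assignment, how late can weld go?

shift 8

Downstream work caps weld at shift 8.
weld at shift 8 is achievable: deburr in shift 9; polish in shift 3; route in shift 5; weld in shift 8; press in shift 6; turn in shift 4; drill in shift 2; anneal in shift 1.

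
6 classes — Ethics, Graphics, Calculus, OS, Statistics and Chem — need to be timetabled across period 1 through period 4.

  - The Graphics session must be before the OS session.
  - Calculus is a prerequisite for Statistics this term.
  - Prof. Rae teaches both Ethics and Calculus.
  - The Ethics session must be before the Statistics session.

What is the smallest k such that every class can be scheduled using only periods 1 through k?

The precedence chain requires at least 2 distinct periods.
Could 2 periods be enough, i.e. nothing placed later than period 2? No: Statistics must come after Ethics (at period 1 or later) → {period 2}; Ethics must come before Statistics (at period 2 or earlier) → {period 1}; Calculus must come before Statistics (at period 2 or earlier) → {period 1}; Calculus can't share with Ethics (period 1) → nothing is left.
So 2 periods is not enough.
3 works (last occupied period: period 3): for example Calculus=period 2; Chem=period 1; Ethics=period 1; OS=period 2; Graphics=period 1; Statistics=period 3.

3 periods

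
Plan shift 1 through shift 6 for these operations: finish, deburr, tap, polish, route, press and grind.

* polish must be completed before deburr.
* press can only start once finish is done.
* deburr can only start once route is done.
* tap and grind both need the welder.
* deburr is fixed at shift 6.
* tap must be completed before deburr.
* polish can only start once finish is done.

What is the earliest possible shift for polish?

Precedence pushes polish to at least shift 2; downstream work caps polish at shift 5.
polish at shift 2 is achievable: press -> shift 2, deburr -> shift 6, route -> shift 1, polish -> shift 2, finish -> shift 1, tap -> shift 1, grind -> shift 2.

shift 2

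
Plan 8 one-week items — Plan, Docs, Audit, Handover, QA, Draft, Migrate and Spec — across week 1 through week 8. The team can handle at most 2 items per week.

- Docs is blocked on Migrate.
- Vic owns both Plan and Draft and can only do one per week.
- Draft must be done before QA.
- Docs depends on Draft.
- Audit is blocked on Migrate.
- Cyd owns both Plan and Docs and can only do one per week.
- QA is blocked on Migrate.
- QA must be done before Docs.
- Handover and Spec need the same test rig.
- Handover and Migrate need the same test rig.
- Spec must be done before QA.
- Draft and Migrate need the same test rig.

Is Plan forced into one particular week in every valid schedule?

No

Plan can be week 1 (e.g. Spec -> week 2; QA -> week 3; Handover -> week 4; Draft -> week 2; Docs -> week 4; Audit -> week 3; Migrate -> week 1; Plan -> week 1) or week 2 (e.g. Spec=week 1, Audit=week 3, Draft=week 1, Migrate=week 2, QA=week 3, Plan=week 2, Docs=week 4, Handover=week 4).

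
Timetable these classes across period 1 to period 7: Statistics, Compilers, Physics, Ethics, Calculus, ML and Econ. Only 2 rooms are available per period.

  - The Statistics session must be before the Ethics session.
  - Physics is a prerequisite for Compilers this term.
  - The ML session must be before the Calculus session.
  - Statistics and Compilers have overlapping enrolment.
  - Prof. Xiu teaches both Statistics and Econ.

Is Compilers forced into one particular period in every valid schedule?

No

Compilers can be period 2 (e.g. ML=period 3; Econ=period 3; Statistics=period 1; Ethics=period 2; Physics=period 1; Calculus=period 4; Compilers=period 2) or period 3 (e.g. Ethics=period 2; Statistics=period 1; Econ=period 4; Calculus=period 3; ML=period 2; Compilers=period 3; Physics=period 1).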